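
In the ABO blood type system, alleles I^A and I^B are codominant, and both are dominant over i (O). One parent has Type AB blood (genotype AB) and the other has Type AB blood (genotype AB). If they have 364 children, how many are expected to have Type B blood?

Cross: AB × AB
Possible offspring genotypes: 1 AA, 2 AB, 1 BB
Blood type counts: 1 Type A, 2 Type AB, 1 Type B
Probability of Type B: 1/4
Expected count = 1/4 × 364 = 91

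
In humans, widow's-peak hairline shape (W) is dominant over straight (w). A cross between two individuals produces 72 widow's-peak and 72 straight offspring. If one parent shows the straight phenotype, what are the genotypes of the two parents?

Observed offspring: 72 widow's-peak, 72 straight
The observed ratio simplifies to 1:1. One parent shows straight, so its genotype must be ww. A 1:1 offspring split requires the other parent to be heterozygous (Ww).
Parent genotypes: ww × Ww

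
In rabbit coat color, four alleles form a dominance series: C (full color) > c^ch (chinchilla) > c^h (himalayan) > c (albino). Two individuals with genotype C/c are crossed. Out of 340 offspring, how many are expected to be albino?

Cross: C/c × C/c
Allele dominance: C > c^ch > c^h > c
Offspring genotypes: 1 C/C, 2 C/c, 1 c/c
Phenotype counts: 3 full color, 1 albino
albino: 1 out of 4 → fraction 1/4
Expected count = 1/4 × 340 = 85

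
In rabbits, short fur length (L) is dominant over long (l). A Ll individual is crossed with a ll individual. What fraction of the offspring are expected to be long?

Punnett square for Ll × ll:
Offspring genotypes: 2 Ll, 2 ll
short: 2, long: 2
long: 2 out of 4
Probability: 2/4 = 1/2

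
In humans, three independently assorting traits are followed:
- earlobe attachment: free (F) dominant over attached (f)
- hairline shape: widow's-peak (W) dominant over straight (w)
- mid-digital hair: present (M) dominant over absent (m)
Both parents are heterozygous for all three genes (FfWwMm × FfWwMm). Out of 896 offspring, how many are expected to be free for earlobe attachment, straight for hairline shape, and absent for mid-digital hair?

Trihybrid cross: FfWwMm × FfWwMm
Each trait segregates independently with a 3:1 phenotypic ratio, so each gene contributes 3/4 (dominant) or 1/4 (recessive).
Target: free (earlobe attachment), straight (hairline shape), absent (mid-digital hair)
Probability = product of independent per-trait probabilities
= 3/4 × 1/4 × 1/4 = 3/64
Expected count = 3/64 × 896 = 42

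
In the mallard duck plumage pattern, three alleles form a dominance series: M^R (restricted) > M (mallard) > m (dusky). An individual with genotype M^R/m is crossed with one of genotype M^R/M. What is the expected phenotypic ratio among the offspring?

Cross: M^R/m × M^R/M
Allele dominance: M^R > M > m
Offspring genotypes: 1 M^R/M^R, 1 M^R/M, 1 M^R/m, 1 M/m
Phenotype counts: 3 restricted, 1 mallard
Ratio: 3 restricted : 1 mallard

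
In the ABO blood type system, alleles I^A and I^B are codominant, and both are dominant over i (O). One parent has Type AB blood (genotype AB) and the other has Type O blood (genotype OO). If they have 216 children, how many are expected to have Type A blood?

Cross: AB × OO
Possible offspring genotypes: 2 AO, 2 BO
Blood type counts: 2 Type A, 2 Type B
Probability of Type A: 2/4 = 1/2
Expected count = 1/2 × 216 = 108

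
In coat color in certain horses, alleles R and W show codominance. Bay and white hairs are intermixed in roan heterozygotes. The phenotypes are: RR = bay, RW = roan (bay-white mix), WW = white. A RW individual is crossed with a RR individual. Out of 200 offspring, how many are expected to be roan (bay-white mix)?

Punnett square for RW × RR:
Offspring genotypes: 2 RR, 2 RW
Phenotype counts: 2 bay, 2 roan (bay-white mix)
roan (bay-white mix): 2 out of 4 → fraction 1/2
Expected count = 1/2 × 200 = 100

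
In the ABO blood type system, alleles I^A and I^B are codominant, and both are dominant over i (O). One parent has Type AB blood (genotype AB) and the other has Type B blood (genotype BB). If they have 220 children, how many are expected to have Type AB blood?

Cross: AB × BB
Possible offspring genotypes: 2 AB, 2 BB
Blood type counts: 2 Type AB, 2 Type B
Probability of Type AB: 2/4 = 1/2
Expected count = 1/2 × 220 = 110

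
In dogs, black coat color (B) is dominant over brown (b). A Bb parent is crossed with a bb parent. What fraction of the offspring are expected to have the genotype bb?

Punnett square for Bb × bb:
Offspring genotypes: 2 Bb, 2 bb
Total offspring: 4
Count with target: 2
Probability: 2/4 = 1/2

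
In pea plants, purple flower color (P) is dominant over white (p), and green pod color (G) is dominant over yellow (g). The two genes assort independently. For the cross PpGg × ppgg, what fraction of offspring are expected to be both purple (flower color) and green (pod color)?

Dihybrid cross PpGg × ppgg — consider each gene separately:
flower color: Pp × pp → 2 Pp, 2 pp → 2 P_ : 2 pp (out of 4)
pod color: Gg × gg → 2 Gg, 2 gg → 2 G_ : 2 gg (out of 4)
Looking for: purple (P_) and green (G_)
P(purple) = 2/4, P(green) = 2/4
P(both) = 2/4 × 2/4 = 4/16 = 1/4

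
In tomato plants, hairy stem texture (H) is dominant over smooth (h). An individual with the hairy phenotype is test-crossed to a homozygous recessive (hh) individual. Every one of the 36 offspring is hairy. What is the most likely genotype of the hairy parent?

Test cross: ? × hh
All offspring are hairy.
If the unknown parent were heterozygous (Hh), about half of 36 offspring would be smooth; none are. The unknown parent is most likely homozygous dominant (HH).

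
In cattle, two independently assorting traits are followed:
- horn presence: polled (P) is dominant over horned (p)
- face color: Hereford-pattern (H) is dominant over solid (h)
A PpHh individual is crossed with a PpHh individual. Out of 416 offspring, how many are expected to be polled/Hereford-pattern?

Dihybrid cross PpHh × PpHh — consider each gene separately:
horn presence: Pp × Pp → 1 PP, 2 Pp, 1 pp → 3 P_ : 1 pp (out of 4)
face color: Hh × Hh → 1 HH, 2 Hh, 1 hh → 3 H_ : 1 hh (out of 4)
Combine (counts out of 4 × 4 = 16): polled/Hereford-pattern (P_H_) = 3×3 = 9; polled/solid (P_hh) = 3×1 = 3; horned/Hereford-pattern (ppH_) = 1×3 = 3; horned/solid (pphh) = 1×1 = 1
Phenotype counts (out of 16): 9 polled/Hereford-pattern, 3 polled/solid, 3 horned/Hereford-pattern, 1 horned/solid
polled/Hereford-pattern: 9 out of 16 → fraction 9/16
Expected count = 9/16 × 416 = 234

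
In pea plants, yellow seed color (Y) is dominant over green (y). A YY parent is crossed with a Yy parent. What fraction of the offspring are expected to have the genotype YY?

Punnett square for YY × Yy:
Offspring genotypes: 2 YY, 2 Yy
Total offspring: 4
Count with target: 2
Probability: 2/4 = 1/2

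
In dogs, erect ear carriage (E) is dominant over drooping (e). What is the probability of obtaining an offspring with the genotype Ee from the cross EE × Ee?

Punnett square for EE × Ee:
Offspring genotypes: 2 EE, 2 Ee
Total offspring: 4
Count with target: 2
Probability: 2/4 = 1/2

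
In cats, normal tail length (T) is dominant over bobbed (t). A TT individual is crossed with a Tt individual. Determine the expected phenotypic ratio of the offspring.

Punnett square for TT × Tt:
Offspring genotypes: 2 TT, 2 Tt
normal: 4, bobbed: 0
Ratio: all normal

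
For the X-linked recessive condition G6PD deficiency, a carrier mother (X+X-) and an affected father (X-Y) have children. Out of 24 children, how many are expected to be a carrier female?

Cross: X+X- × X-Y
Offspring: 1 X+X-, 1 X+Y, 1 X-X-, 1 X-Y
Probability of a carrier female: 1/4
Expected count = 1/4 × 24 = 6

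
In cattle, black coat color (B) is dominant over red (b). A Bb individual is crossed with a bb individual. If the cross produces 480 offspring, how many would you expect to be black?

Punnett square for Bb × bb:
Offspring genotypes: 2 Bb, 2 bb
black: 2, red: 2
black: 2 out of 4 → fraction 1/2
Expected count = 1/2 × 480 = 240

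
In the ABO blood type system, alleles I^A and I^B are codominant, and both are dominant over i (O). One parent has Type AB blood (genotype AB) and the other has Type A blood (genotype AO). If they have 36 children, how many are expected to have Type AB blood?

Cross: AB × AO
Possible offspring genotypes: 1 AA, 1 AO, 1 AB, 1 BO
Blood type counts: 2 Type A, 1 Type AB, 1 Type B
Probability of Type AB: 1/4
Expected count = 1/4 × 36 = 9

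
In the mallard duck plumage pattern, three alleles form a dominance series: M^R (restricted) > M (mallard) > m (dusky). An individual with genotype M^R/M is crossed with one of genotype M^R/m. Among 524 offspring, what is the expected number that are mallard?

Cross: M^R/M × M^R/m
Allele dominance: M^R > M > m
Offspring genotypes: 1 M^R/M^R, 1 M^R/m, 1 M^R/M, 1 M/m
Phenotype counts: 3 restricted, 1 mallard
mallard: 1 out of 4 → fraction 1/4
Expected count = 1/4 × 524 = 131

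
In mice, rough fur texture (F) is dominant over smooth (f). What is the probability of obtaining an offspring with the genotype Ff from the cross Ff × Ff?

Punnett square for Ff × Ff:
Offspring genotypes: 1 FF, 2 Ff, 1 ff
Total offspring: 4
Count with target: 2
Probability: 2/4 = 1/2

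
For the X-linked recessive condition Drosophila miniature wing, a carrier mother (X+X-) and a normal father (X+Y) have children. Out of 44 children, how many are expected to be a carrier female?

Cross: X+X- × X+Y
Offspring: 1 X+X+, 1 X+Y, 1 X+X-, 1 X-Y
Probability of a carrier female: 1/4
Expected count = 1/4 × 44 = 11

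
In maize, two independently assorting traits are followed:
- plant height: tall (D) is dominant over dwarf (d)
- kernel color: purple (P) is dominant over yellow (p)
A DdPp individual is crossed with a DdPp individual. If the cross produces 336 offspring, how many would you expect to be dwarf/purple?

Dihybrid cross DdPp × DdPp — consider each gene separately:
plant height: Dd × Dd → 1 DD, 2 Dd, 1 dd → 3 D_ : 1 dd (out of 4)
kernel color: Pp × Pp → 1 PP, 2 Pp, 1 pp → 3 P_ : 1 pp (out of 4)
Combine (counts out of 4 × 4 = 16): tall/purple (D_P_) = 3×3 = 9; tall/yellow (D_pp) = 3×1 = 3; dwarf/purple (ddP_) = 1×3 = 3; dwarf/yellow (ddpp) = 1×1 = 1
Phenotype counts (out of 16): 9 tall/purple, 3 tall/yellow, 3 dwarf/purple, 1 dwarf/yellow
dwarf/purple: 3 out of 16 → fraction 3/16
Expected count = 3/16 × 336 = 63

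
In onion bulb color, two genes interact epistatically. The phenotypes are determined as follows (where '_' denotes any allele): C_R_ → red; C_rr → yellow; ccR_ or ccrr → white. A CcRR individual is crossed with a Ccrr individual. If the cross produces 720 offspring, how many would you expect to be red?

Cross: CcRR × Ccrr — consider each gene separately:
C gene: Cc × Cc → 1 CC, 2 Cc, 1 cc → 3 C_ : 1 cc (out of 4)
R gene: RR × rr → 4 Rr → 4 R_ (out of 4)
Genotype classes (out of 4 × 4 = 16): C_R_ = 3×4 = 12; ccR_ = 1×4 = 4
Apply the phenotype rules: C_R_ (12) → red; ccR_ (4) → white
Phenotype counts (out of 16): 12 red, 4 white
red: 12 out of 16 → fraction 3/4
Expected count = 3/4 × 720 = 540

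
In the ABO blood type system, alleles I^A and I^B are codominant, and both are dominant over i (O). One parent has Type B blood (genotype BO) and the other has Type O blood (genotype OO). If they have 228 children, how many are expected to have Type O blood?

Cross: BO × OO
Possible offspring genotypes: 2 BO, 2 OO
Blood type counts: 2 Type B, 2 Type O
Probability of Type O: 2/4 = 1/2
Expected count = 1/2 × 228 = 114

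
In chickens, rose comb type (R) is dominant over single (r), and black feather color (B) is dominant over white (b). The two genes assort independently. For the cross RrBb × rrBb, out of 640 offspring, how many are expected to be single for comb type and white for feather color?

Dihybrid cross RrBb × rrBb — consider each gene separately:
comb type: Rr × rr → 2 Rr, 2 rr → 2 R_ : 2 rr (out of 4)
feather color: Bb × Bb → 1 BB, 2 Bb, 1 bb → 3 B_ : 1 bb (out of 4)
Looking for: single (rr) and white (bb)
P(single) = 2/4, P(white) = 1/4
P(both) = 2/4 × 1/4 = 2/16 = 1/8
Expected count = 1/8 × 640 = 80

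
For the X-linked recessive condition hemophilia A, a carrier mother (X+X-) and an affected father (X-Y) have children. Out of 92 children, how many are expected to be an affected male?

Cross: X+X- × X-Y
Offspring: 1 X+X-, 1 X+Y, 1 X-X-, 1 X-Y
Probability of an affected male: 1/4
Expected count = 1/4 × 92 = 23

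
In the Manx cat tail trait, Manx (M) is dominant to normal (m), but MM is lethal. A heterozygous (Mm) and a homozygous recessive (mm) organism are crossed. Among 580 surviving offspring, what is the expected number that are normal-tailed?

Cross: Mm × mm
Punnett square offspring (before lethality): 2 Mm, 2 mm
No MM offspring are produced in this cross.
normal-tailed: 2 out of 4 → fraction 1/2
Expected count = 1/2 × 580 = 290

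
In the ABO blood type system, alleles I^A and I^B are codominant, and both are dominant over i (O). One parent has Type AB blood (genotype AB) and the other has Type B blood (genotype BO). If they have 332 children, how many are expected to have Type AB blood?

Cross: AB × BO
Possible offspring genotypes: 1 AB, 1 AO, 1 BB, 1 BO
Blood type counts: 1 Type AB, 1 Type A, 2 Type B
Probability of Type AB: 1/4
Expected count = 1/4 × 332 = 83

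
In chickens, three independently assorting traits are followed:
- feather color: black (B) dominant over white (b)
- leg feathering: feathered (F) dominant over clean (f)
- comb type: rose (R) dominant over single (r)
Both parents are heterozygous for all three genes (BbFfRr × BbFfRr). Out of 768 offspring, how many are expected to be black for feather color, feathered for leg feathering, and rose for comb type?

Trihybrid cross: BbFfRr × BbFfRr
Each trait segregates independently with a 3:1 phenotypic ratio, so each gene contributes 3/4 (dominant) or 1/4 (recessive).
Target: black (feather color), feathered (leg feathering), rose (comb type)
Probability = product of independent per-trait probabilities
= 3/4 × 3/4 × 3/4 = 27/64
Expected count = 27/64 × 768 = 324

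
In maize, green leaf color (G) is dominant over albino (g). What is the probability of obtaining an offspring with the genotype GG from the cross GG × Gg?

Punnett square for GG × Gg:
Offspring genotypes: 2 GG, 2 Gg
Total offspring: 4
Count with target: 2
Probability: 2/4 = 1/2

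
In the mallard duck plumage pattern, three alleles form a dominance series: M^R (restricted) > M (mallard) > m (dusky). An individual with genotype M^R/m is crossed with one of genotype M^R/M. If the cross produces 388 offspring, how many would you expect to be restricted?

Cross: M^R/m × M^R/M
Allele dominance: M^R > M > m
Offspring genotypes: 1 M^R/M^R, 1 M^R/M, 1 M^R/m, 1 M/m
Phenotype counts: 3 restricted, 1 mallard
restricted: 3 out of 4 → fraction 3/4
Expected count = 3/4 × 388 = 291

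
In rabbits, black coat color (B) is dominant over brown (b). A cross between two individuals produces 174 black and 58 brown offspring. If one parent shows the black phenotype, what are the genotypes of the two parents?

Observed offspring: 174 black, 58 brown
The observed ratio simplifies to 3:1. Brown (bb) offspring appear, so each parent must contribute one b allele. The parent stated to show black carries B, so it is Bb. The other parent is then either Bb or bb: Bb × bb would give a 1:1 split, whereas Bb × Bb gives 3:1 — matching the data. So both parents are heterozygous (Bb × Bb).
Parent genotypes: Bb × Bb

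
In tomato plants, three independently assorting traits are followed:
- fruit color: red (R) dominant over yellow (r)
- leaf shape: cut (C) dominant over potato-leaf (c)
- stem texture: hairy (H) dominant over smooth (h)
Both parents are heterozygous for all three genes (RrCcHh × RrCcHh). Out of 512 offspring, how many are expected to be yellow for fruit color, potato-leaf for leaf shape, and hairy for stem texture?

Trihybrid cross: RrCcHh × RrCcHh
Each trait segregates independently with a 3:1 phenotypic ratio, so each gene contributes 3/4 (dominant) or 1/4 (recessive).
Target: yellow (fruit color), potato-leaf (leaf shape), hairy (stem texture)
Probability = product of independent per-trait probabilities
= 1/4 × 1/4 × 3/4 = 3/64
Expected count = 3/64 × 512 = 24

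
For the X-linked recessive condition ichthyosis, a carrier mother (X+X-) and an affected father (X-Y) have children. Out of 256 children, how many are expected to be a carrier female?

Cross: X+X- × X-Y
Offspring: 1 X+X-, 1 X+Y, 1 X-X-, 1 X-Y
Probability of a carrier female: 1/4
Expected count = 1/4 × 256 = 64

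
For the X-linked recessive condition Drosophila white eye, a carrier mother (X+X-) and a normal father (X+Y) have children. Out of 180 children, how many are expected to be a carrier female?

Cross: X+X- × X+Y
Offspring: 1 X+X+, 1 X+Y, 1 X+X-, 1 X-Y
Probability of a carrier female: 1/4
Expected count = 1/4 × 180 = 45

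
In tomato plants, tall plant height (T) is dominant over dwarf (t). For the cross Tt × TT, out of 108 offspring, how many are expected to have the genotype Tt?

Punnett square for Tt × TT:
Offspring genotypes: 2 TT, 2 Tt
Total offspring: 4
Count with target: 2
Probability: 2/4 = 1/2
Expected count = 1/2 × 108 = 54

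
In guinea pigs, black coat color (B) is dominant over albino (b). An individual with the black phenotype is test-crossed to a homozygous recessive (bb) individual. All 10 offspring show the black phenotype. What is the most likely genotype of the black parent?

Test cross: ? × bb
All offspring are black.
If the unknown parent were heterozygous (Bb), about half of 10 offspring would be albino; none are. The unknown parent is most likely homozygous dominant (BB).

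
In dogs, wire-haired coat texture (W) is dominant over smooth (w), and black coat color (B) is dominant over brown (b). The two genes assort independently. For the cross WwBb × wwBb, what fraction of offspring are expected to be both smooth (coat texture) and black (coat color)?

Dihybrid cross WwBb × wwBb — consider each gene separately:
coat texture: Ww × ww → 2 Ww, 2 ww → 2 W_ : 2 ww (out of 4)
coat color: Bb × Bb → 1 BB, 2 Bb, 1 bb → 3 B_ : 1 bb (out of 4)
Looking for: smooth (ww) and black (B_)
P(smooth) = 2/4, P(black) = 3/4
P(both) = 2/4 × 3/4 = 6/16 = 3/8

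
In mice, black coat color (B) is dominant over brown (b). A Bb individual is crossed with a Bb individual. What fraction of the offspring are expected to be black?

Punnett square for Bb × Bb:
Offspring genotypes: 1 BB, 2 Bb, 1 bb
black: 3, brown: 1
black: 3 out of 4
Probability: 3/4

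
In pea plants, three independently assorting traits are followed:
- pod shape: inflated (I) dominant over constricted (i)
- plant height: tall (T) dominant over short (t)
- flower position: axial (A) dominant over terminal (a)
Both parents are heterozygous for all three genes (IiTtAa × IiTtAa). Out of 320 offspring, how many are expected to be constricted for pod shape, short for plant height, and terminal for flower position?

Trihybrid cross: IiTtAa × IiTtAa
Each trait segregates independently with a 3:1 phenotypic ratio, so each gene contributes 3/4 (dominant) or 1/4 (recessive).
Target: constricted (pod shape), short (plant height), terminal (flower position)
Probability = product of independent per-trait probabilities
= 1/4 × 1/4 × 1/4 = 1/64
Expected count = 1/64 × 320 = 5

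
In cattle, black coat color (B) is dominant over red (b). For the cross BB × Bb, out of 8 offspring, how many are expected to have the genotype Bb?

Punnett square for BB × Bb:
Offspring genotypes: 2 BB, 2 Bb
Total offspring: 4
Count with target: 2
Probability: 2/4 = 1/2
Expected count = 1/2 × 8 = 4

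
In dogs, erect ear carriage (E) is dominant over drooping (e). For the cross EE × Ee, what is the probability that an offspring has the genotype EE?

Punnett square for EE × Ee:
Offspring genotypes: 2 EE, 2 Ee
Total offspring: 4
Count with target: 2
Probability: 2/4 = 1/2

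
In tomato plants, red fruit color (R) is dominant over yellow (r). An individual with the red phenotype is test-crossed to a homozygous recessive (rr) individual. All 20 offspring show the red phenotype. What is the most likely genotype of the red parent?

Test cross: ? × rr
All offspring are red.
If the unknown parent were heterozygous (Rr), about half of 20 offspring would be yellow; none are. The unknown parent is most likely homozygous dominant (RR).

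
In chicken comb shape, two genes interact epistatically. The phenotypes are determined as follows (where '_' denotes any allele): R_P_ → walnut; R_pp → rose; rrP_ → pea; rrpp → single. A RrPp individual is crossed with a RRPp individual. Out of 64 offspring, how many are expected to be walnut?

Cross: RrPp × RRPp — consider each gene separately:
R gene: Rr × RR → 2 RR, 2 Rr → 4 R_ (out of 4)
P gene: Pp × Pp → 1 PP, 2 Pp, 1 pp → 3 P_ : 1 pp (out of 4)
Genotype classes (out of 4 × 4 = 16): R_P_ = 4×3 = 12; R_pp = 4×1 = 4
Apply the phenotype rules: R_P_ (12) → walnut; R_pp (4) → rose
Phenotype counts (out of 16): 12 walnut, 4 rose
walnut: 12 out of 16 → fraction 3/4
Expected count = 3/4 × 64 = 48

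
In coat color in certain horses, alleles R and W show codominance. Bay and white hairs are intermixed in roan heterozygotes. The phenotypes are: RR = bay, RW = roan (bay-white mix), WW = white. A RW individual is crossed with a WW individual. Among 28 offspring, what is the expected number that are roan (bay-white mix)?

Punnett square for RW × WW:
Offspring genotypes: 2 RW, 2 WW
Phenotype counts: 2 roan (bay-white mix), 2 white
roan (bay-white mix): 2 out of 4 → fraction 1/2
Expected count = 1/2 × 28 = 14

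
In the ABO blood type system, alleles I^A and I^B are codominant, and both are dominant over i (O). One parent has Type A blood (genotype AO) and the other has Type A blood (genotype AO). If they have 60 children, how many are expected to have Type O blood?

Cross: AO × AO
Possible offspring genotypes: 1 AA, 2 AO, 1 OO
Blood type counts: 3 Type A, 1 Type O
Probability of Type O: 1/4
Expected count = 1/4 × 60 = 15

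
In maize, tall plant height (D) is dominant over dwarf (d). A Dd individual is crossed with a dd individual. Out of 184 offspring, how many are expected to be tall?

Punnett square for Dd × dd:
Offspring genotypes: 2 Dd, 2 dd
tall: 2, dwarf: 2
tall: 2 out of 4 → fraction 1/2
Expected count = 1/2 × 184 = 92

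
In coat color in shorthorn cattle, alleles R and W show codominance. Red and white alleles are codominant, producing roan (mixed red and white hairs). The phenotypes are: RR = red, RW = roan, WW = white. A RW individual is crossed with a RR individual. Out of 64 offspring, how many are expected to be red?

Punnett square for RW × RR:
Offspring genotypes: 2 RR, 2 RW
Phenotype counts: 2 red, 2 roan
red: 2 out of 4 → fraction 1/2
Expected count = 1/2 × 64 = 32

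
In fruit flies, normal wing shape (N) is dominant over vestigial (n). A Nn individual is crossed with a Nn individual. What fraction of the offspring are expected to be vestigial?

Punnett square for Nn × Nn:
Offspring genotypes: 1 NN, 2 Nn, 1 nn
normal: 3, vestigial: 1
vestigial: 1 out of 4
Probability: 1/4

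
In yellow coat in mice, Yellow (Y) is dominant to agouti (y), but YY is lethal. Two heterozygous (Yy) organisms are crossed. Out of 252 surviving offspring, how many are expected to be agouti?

Cross: Yy × Yy
Punnett square offspring (before lethality): 1 YY, 2 Yy, 1 yy
The YY genotype is lethal (embryos die); surviving offspring: 2 Yy, 1 yy
agouti: 1 out of 3 → fraction 1/3
Expected count = 1/3 × 252 = 84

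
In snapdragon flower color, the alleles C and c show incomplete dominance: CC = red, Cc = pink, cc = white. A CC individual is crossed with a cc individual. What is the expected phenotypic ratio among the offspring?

Punnett square for CC × cc:
Offspring genotypes: 4 Cc
Phenotype counts: 4 pink
Ratio: all pink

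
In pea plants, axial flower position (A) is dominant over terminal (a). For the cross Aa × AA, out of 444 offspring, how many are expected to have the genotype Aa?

Punnett square for Aa × AA:
Offspring genotypes: 2 AA, 2 Aa
Total offspring: 4
Count with target: 2
Probability: 2/4 = 1/2
Expected count = 1/2 × 444 = 222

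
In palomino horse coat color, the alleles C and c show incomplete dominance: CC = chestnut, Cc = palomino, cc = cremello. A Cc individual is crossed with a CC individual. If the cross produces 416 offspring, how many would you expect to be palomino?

Punnett square for Cc × CC:
Offspring genotypes: 2 CC, 2 Cc
Phenotype counts: 2 chestnut, 2 palomino
palomino: 2 out of 4 → fraction 1/2
Expected count = 1/2 × 416 = 208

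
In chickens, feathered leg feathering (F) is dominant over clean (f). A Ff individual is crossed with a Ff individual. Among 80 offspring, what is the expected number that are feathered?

Punnett square for Ff × Ff:
Offspring genotypes: 1 FF, 2 Ff, 1 ff
feathered: 3, clean: 1
feathered: 3 out of 4 → fraction 3/4
Expected count = 3/4 × 80 = 60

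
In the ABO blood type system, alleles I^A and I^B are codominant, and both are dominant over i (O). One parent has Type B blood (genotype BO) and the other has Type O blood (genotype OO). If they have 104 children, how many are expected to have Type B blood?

Cross: BO × OO
Possible offspring genotypes: 2 BO, 2 OO
Blood type counts: 2 Type B, 2 Type O
Probability of Type B: 2/4 = 1/2
Expected count = 1/2 × 104 = 52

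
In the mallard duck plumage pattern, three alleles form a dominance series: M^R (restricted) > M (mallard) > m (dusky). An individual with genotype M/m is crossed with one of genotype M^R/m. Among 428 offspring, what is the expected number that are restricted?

Cross: M/m × M^R/m
Allele dominance: M^R > M > m
Offspring genotypes: 1 M^R/M, 1 M/m, 1 M^R/m, 1 m/m
Phenotype counts: 2 restricted, 1 mallard, 1 dusky
restricted: 2 out of 4 → fraction 1/2
Expected count = 1/2 × 428 = 214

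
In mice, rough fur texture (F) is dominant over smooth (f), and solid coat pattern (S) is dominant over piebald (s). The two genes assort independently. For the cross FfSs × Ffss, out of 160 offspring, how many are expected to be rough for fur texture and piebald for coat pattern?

Dihybrid cross FfSs × Ffss — consider each gene separately:
fur texture: Ff × Ff → 1 FF, 2 Ff, 1 ff → 3 F_ : 1 ff (out of 4)
coat pattern: Ss × ss → 2 Ss, 2 ss → 2 S_ : 2 ss (out of 4)
Looking for: rough (F_) and piebald (ss)
P(rough) = 3/4, P(piebald) = 2/4
P(both) = 3/4 × 2/4 = 6/16 = 3/8
Expected count = 3/8 × 160 = 60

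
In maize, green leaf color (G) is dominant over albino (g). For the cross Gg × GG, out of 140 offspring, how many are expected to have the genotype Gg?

Punnett square for Gg × GG:
Offspring genotypes: 2 GG, 2 Gg
Total offspring: 4
Count with target: 2
Probability: 2/4 = 1/2
Expected count = 1/2 × 140 = 70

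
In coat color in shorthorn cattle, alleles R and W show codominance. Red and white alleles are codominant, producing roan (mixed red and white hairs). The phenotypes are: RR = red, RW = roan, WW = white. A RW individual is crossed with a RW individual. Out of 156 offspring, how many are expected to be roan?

Punnett square for RW × RW:
Offspring genotypes: 1 RR, 2 RW, 1 WW
Phenotype counts: 1 red, 2 roan, 1 white
roan: 2 out of 4 → fraction 1/2
Expected count = 1/2 × 156 = 78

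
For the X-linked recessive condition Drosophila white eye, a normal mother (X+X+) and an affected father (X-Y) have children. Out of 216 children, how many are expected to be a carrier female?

Cross: X+X+ × X-Y
Offspring: 2 X+X-, 2 X+Y
Probability of a carrier female: 2/4 = 1/2
Expected count = 1/2 × 216 = 108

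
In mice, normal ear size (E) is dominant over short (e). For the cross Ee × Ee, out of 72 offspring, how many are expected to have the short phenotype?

Punnett square for Ee × Ee:
Offspring genotypes: 1 EE, 2 Ee, 1 ee
Total offspring: 4
Count with target: 1
Probability: 1/4
Expected count = 1/4 × 72 = 18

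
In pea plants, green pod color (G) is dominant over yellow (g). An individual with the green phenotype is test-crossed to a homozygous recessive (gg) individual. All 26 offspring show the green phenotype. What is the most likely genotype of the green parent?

Test cross: ? × gg
All offspring are green.
If the unknown parent were heterozygous (Gg), about half of 26 offspring would be yellow; none are. The unknown parent is most likely homozygous dominant (GG).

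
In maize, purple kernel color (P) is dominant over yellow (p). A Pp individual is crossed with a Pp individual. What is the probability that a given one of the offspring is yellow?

Punnett square for Pp × Pp:
Offspring genotypes: 1 PP, 2 Pp, 1 pp
purple: 3, yellow: 1
yellow: 1 out of 4
Probability: 1/4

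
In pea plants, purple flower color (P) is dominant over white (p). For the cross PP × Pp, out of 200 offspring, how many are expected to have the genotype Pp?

Punnett square for PP × Pp:
Offspring genotypes: 2 PP, 2 Pp
Total offspring: 4
Count with target: 2
Probability: 2/4 = 1/2
Expected count = 1/2 × 200 = 100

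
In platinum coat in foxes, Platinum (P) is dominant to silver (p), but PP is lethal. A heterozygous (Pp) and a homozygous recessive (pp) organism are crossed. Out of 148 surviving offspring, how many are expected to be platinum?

Cross: Pp × pp
Punnett square offspring (before lethality): 2 Pp, 2 pp
No PP offspring are produced in this cross.
platinum: 2 out of 4 → fraction 1/2
Expected count = 1/2 × 148 = 74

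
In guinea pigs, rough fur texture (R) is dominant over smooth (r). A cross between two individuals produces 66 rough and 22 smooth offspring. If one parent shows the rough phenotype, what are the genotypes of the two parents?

Observed offspring: 66 rough, 22 smooth
The observed ratio simplifies to 3:1. Smooth (rr) offspring appear, so each parent must contribute one r allele. The parent stated to show rough carries R, so it is Rr. The other parent is then either Rr or rr: Rr × rr would give a 1:1 split, whereas Rr × Rr gives 3:1 — matching the data. So both parents are heterozygous (Rr × Rr).
Parent genotypes: Rr × Rr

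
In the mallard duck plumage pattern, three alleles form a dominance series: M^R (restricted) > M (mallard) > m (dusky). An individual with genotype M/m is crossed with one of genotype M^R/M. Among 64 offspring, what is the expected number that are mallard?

Cross: M/m × M^R/M
Allele dominance: M^R > M > m
Offspring genotypes: 1 M^R/M, 1 M/M, 1 M^R/m, 1 M/m
Phenotype counts: 2 restricted, 2 mallard
mallard: 2 out of 4 → fraction 1/2
Expected count = 1/2 × 64 = 32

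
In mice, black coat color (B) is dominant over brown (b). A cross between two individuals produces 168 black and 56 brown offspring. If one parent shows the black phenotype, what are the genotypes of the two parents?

Observed offspring: 168 black, 56 brown
The observed ratio simplifies to 3:1. Brown (bb) offspring appear, so each parent must contribute one b allele. The parent stated to show black carries B, so it is Bb. The other parent is then either Bb or bb: Bb × bb would give a 1:1 split, whereas Bb × Bb gives 3:1 — matching the data. So both parents are heterozygous (Bb × Bb).
Parent genotypes: Bb × Bb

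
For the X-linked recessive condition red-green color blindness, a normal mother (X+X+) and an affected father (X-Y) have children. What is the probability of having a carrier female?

Cross: X+X+ × X-Y
Offspring: 2 X+X-, 2 X+Y
Probability of a carrier female: 2/4 = 1/2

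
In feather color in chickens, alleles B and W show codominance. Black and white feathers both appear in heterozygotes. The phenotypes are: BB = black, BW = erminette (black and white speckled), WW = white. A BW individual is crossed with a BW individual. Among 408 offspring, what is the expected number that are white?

Punnett square for BW × BW:
Offspring genotypes: 1 BB, 2 BW, 1 WW
Phenotype counts: 1 black, 2 erminette (black and white speckled), 1 white
white: 1 out of 4 → fraction 1/4
Expected count = 1/4 × 408 = 102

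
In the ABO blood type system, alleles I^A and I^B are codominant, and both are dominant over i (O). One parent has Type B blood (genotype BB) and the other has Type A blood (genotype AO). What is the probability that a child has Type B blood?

Cross: BB × AO
Possible offspring genotypes: 2 AB, 2 BO
Blood type counts: 2 Type AB, 2 Type B
Probability of Type B: 2/4 = 1/2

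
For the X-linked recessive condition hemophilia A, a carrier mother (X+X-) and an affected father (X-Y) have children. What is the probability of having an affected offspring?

Cross: X+X- × X-Y
Offspring: 1 X+X-, 1 X+Y, 1 X-X-, 1 X-Y
Probability of an affected offspring: 2/4 = 1/2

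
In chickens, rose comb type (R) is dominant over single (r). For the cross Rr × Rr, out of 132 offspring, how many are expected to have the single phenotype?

Punnett square for Rr × Rr:
Offspring genotypes: 1 RR, 2 Rr, 1 rr
Total offspring: 4
Count with target: 1
Probability: 1/4
Expected count = 1/4 × 132 = 33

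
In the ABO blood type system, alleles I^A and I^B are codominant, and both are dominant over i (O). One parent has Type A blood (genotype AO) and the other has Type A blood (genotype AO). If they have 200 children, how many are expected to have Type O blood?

Cross: AO × AO
Possible offspring genotypes: 1 AA, 2 AO, 1 OO
Blood type counts: 3 Type A, 1 Type O
Probability of Type O: 1/4
Expected count = 1/4 × 200 = 50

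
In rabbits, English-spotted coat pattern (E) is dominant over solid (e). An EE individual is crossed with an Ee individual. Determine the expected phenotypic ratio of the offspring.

Punnett square for EE × Ee:
Offspring genotypes: 2 EE, 2 Ee
English-spotted: 4, solid: 0
Ratio: all English-spotted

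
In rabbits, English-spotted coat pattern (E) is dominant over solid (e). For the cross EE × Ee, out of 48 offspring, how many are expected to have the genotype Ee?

Punnett square for EE × Ee:
Offspring genotypes: 2 EE, 2 Ee
Total offspring: 4
Count with target: 2
Probability: 2/4 = 1/2
Expected count = 1/2 × 48 = 24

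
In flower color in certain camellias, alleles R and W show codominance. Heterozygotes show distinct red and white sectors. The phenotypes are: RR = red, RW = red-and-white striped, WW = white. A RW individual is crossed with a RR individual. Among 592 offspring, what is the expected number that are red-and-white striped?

Punnett square for RW × RR:
Offspring genotypes: 2 RR, 2 RW
Phenotype counts: 2 red, 2 red-and-white striped
red-and-white striped: 2 out of 4 → fraction 1/2
Expected count = 1/2 × 592 = 296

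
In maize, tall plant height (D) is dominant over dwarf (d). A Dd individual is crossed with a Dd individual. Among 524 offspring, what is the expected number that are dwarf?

Punnett square for Dd × Dd:
Offspring genotypes: 1 DD, 2 Dd, 1 dd
tall: 3, dwarf: 1
dwarf: 1 out of 4 → fraction 1/4
Expected count = 1/4 × 524 = 131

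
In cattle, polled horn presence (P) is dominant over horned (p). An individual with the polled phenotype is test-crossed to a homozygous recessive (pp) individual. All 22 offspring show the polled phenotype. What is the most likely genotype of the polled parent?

Test cross: ? × pp
All offspring are polled.
If the unknown parent were heterozygous (Pp), about half of 22 offspring would be horned; none are. The unknown parent is most likely homozygous dominant (PP).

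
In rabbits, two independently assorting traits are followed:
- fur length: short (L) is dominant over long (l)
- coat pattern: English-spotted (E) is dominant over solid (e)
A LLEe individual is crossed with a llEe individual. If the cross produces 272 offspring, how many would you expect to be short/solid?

Dihybrid cross LLEe × llEe — consider each gene separately:
fur length: LL × ll → 4 Ll → 4 L_ (out of 4)
coat pattern: Ee × Ee → 1 EE, 2 Ee, 1 ee → 3 E_ : 1 ee (out of 4)
Combine (counts out of 4 × 4 = 16): short/English-spotted (L_E_) = 4×3 = 12; short/solid (L_ee) = 4×1 = 4
Phenotype counts (out of 16): 12 short/English-spotted, 4 short/solid
short/solid: 4 out of 16 → fraction 1/4
Expected count = 1/4 × 272 = 68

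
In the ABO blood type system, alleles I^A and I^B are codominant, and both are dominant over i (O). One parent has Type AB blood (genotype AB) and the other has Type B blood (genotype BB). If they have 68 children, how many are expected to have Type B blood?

Cross: AB × BB
Possible offspring genotypes: 2 AB, 2 BB
Blood type counts: 2 Type AB, 2 Type B
Probability of Type B: 2/4 = 1/2
Expected count = 1/2 × 68 = 34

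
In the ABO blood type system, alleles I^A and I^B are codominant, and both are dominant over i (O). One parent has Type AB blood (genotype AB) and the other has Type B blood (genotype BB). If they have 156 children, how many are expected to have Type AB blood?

Cross: AB × BB
Possible offspring genotypes: 2 AB, 2 BB
Blood type counts: 2 Type AB, 2 Type B
Probability of Type AB: 2/4 = 1/2
Expected count = 1/2 × 156 = 78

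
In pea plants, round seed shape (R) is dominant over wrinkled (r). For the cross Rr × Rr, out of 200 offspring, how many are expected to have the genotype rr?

Punnett square for Rr × Rr:
Offspring genotypes: 1 RR, 2 Rr, 1 rr
Total offspring: 4
Count with target: 1
Probability: 1/4
Expected count = 1/4 × 200 = 50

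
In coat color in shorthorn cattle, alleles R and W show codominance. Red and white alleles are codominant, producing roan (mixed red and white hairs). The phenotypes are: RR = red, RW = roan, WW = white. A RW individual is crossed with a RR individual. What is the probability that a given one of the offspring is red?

Punnett square for RW × RR:
Offspring genotypes: 2 RR, 2 RW
Phenotype counts: 2 red, 2 roan
red: 2 out of 4
Probability: 2/4 = 1/2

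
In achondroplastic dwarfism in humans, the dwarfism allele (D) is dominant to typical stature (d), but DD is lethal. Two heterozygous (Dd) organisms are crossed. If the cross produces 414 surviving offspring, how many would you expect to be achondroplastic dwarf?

Cross: Dd × Dd
Punnett square offspring (before lethality): 1 DD, 2 Dd, 1 dd
The DD genotype is lethal (embryos die); surviving offspring: 2 Dd, 1 dd
achondroplastic dwarf: 2 out of 3 → fraction 2/3
Expected count = 2/3 × 414 = 276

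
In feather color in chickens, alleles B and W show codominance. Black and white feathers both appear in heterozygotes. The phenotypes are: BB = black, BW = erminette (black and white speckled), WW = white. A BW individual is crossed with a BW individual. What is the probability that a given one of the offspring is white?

Punnett square for BW × BW:
Offspring genotypes: 1 BB, 2 BW, 1 WW
Phenotype counts: 1 black, 2 erminette (black and white speckled), 1 white
white: 1 out of 4
Probability: 1/4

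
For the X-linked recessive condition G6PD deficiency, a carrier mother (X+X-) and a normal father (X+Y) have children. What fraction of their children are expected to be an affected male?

Cross: X+X- × X+Y
Offspring: 1 X+X+, 1 X+Y, 1 X+X-, 1 X-Y
Probability of an affected male: 1/4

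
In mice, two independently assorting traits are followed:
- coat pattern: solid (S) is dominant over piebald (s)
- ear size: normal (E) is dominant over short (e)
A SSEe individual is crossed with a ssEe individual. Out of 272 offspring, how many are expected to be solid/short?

Dihybrid cross SSEe × ssEe — consider each gene separately:
coat pattern: SS × ss → 4 Ss → 4 S_ (out of 4)
ear size: Ee × Ee → 1 EE, 2 Ee, 1 ee → 3 E_ : 1 ee (out of 4)
Combine (counts out of 4 × 4 = 16): solid/normal (S_E_) = 4×3 = 12; solid/short (S_ee) = 4×1 = 4
Phenotype counts (out of 16): 12 solid/normal, 4 solid/short
solid/short: 4 out of 16 → fraction 1/4
Expected count = 1/4 × 272 = 68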